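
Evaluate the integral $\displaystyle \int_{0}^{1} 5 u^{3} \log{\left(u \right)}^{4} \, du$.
$\frac{15}{128}$

Begin with the known integral
$$J(a) = \int_{0}^{1} 5 u^{a} \, du = \frac{5}{a + 1}.$$

Differentiating under the integral sign brings down a factor of $\ln u$:
$$\frac{dJ}{da} = \int_{0}^{1} 5 u^{a} \log{\left(u \right)} \, du = - \frac{5}{\left(a + 1\right)^{2}}.$$

Repeating $4$ times in total — each differentiation brings down another $\ln u$ — gives
$$\frac{d^{4}J}{da^{4}} = \int_{0}^{1} 5 u^{a} \log{\left(u \right)}^{4} \, du = \frac{120}{\left(a + 1\right)^{5}},$$
and the integrand here is exactly the target integrand, so $I = \frac{120}{\left(a + 1\right)^{5}}$.

Setting $a = 3$:
$$I = \frac{15}{128}.$$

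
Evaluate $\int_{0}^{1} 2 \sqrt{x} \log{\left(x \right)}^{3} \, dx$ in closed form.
$- \frac{64}{27}$

Consider the simpler parametrised integral
$$J(a) = \int_{0}^{1} 2 x^{a} \, dx = \frac{2}{a + 1}.$$

Differentiating under the integral sign brings down a factor of $\ln x$:
$$\frac{dJ}{da} = \int_{0}^{1} 2 x^{a} \log{\left(x \right)} \, dx = - \frac{2}{\left(a + 1\right)^{2}}.$$

Repeating $3$ times in total — each differentiation brings down another $\ln x$ — gives
$$\frac{d^{3}J}{da^{3}} = \int_{0}^{1} 2 x^{a} \log{\left(x \right)}^{3} \, dx = - \frac{12}{\left(a + 1\right)^{4}},$$
and the integrand here is exactly the target integrand, so $I = - \frac{12}{\left(a + 1\right)^{4}}$.

Setting $a = \frac{1}{2}$:
$$I = - \frac{64}{27}.$$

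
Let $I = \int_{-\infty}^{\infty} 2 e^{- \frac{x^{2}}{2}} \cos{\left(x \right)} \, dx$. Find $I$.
$\frac{2 \sqrt{2} \sqrt{\pi}}{e^{\frac{1}{2}}}$

Let $b$ denote the cosine frequency and define $I(b) = \int_{-\infty}^{\infty} 2 e^{- \frac{x^{2}}{2}} \cos{\left(b x \right)} \, dx$.

Differentiating under the integral sign,
$$I'(b) = \int_{-\infty}^{\infty} - 2 x e^{- \frac{x^{2}}{2}} \sin{\left(b x \right)} \, dx.$$

Integrate $\int_{-\infty}^{\infty} x \sin(b x)\, e^{- \frac{x^{2}}{2}}\, dx$ by parts with $u = \sin(b x)$ and $dv = x\, e^{- \frac{x^{2}}{2}}\, dx$, giving $v = - e^{- \frac{x^{2}}{2}}$. The boundary term vanishes and
$$\int_{-\infty}^{\infty} x \sin(b x)\, e^{- \frac{x^{2}}{2}}\, dx = b \int_{-\infty}^{\infty} \cos(b x)\, e^{- \frac{x^{2}}{2}}\, dx,$$
so $I'(b) = - b\, I(b)$.

This is a separable first-order ODE; solving with the initial condition $I(0) = \int_{-\infty}^{\infty} 2 e^{- \frac{x^{2}}{2}}\,dx = 2 \sqrt{2} \sqrt{\pi}$ gives
$$I(b) = 2 \sqrt{2} \sqrt{\pi} e^{- \frac{b^{2}}{2}}.$$

Setting $b = 1$:
$$I = \frac{2 \sqrt{2} \sqrt{\pi}}{e^{\frac{1}{2}}}.$$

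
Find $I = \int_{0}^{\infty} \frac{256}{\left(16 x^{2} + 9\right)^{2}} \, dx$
$\frac{16 \pi}{27}$

Start from the standard arctangent integral
$$J(a) = \int_{0}^{\infty} \frac{1}{a^{2} + x^{2}} \, dx = \frac{\pi}{2 a}.$$

Differentiating under the integral sign with respect to $a$,
$$\frac{dJ}{da} = \int_{0}^{\infty} - \frac{2 a}{\left(a^{2} + x^{2}\right)^{2}} \, dx = - \frac{\pi}{2 a^{2}},$$
so $\int_{0}^{\infty} \frac{1}{\left(a^{2} + x^{2}\right)^{2}} \, dx = \frac{\pi}{4 a^{3}}$.

Setting $a = \frac{3}{4}$:
$$I = \frac{16 \pi}{27}.$$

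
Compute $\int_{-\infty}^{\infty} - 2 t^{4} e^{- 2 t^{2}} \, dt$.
$- \frac{3 \sqrt{2} \sqrt{\pi}}{16}$

Begin with the known integral
$$J(a) = \int_{-\infty}^{\infty} - 2 e^{- a t^{2}} \, dt = - \frac{2 \sqrt{\pi}}{\sqrt{a}}.$$

Differentiating under the integral sign brings down a factor of $(-t^2)$:
$$\frac{dJ}{da} = \int_{-\infty}^{\infty} 2 t^{2} e^{- a t^{2}} \, dt = \frac{\sqrt{\pi}}{a^{\frac{3}{2}}}.$$

Repeating twice in total — each differentiation brings down another $(-t^2)$ — gives
$$\frac{d^{2}J}{da^{2}} = \int_{-\infty}^{\infty} - 2 t^{4} e^{- a t^{2}} \, dt = - \frac{3 \sqrt{\pi}}{2 a^{\frac{5}{2}}},$$
and the integrand here is exactly the target integrand, so $I = - \frac{3 \sqrt{\pi}}{2 a^{\frac{5}{2}}}$.

Setting $a = 2$:
$$I = - \frac{3 \sqrt{2} \sqrt{\pi}}{16}.$$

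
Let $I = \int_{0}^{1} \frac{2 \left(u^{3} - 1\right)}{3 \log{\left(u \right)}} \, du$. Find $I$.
$\frac{4 \log{\left(2 \right)}}{3}$

Consider the one-parameter family: let $I(a) = \int_{0}^{1} \frac{2 \left(u^{a} - 1\right)}{3 \log{\left(u \right)}} \, du$.

Since $\dfrac{\partial}{\partial a}\,u^{a} = u^{a} \ln u$, the $\ln u$ in the denominator cancels and
$$\frac{dI}{da} = \int_{0}^{1} \frac{2}{3} u^{a} \, du = \frac{2}{3} \left[\frac{u^{a+1}}{a+1}\right]_0^1 = \frac{2}{3 \left(a + 1\right)}.$$

Integrating with respect to $a$ gives $I(a) = \frac{2 \log{\left(a + 1 \right)}}{3} + C$.

At $a = 0$ the integrand is identically $0$, so $I(0) = 0$. The closed form gives $0$, hence $C = 0$.

Setting $a = 3$:
$$I = \frac{4 \log{\left(2 \right)}}{3}.$$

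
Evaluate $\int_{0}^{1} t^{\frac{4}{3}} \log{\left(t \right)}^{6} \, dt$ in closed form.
$\frac{1574640}{823543}$

Consider the simpler parametrised integral
$$J(a) = \int_{0}^{1} t^{a} \, dt = \frac{1}{a + 1}.$$

Differentiating under the integral sign brings down a factor of $\ln t$:
$$\frac{dJ}{da} = \int_{0}^{1} t^{a} \log{\left(t \right)} \, dt = - \frac{1}{\left(a + 1\right)^{2}}.$$

Repeating $6$ times in total — each differentiation brings down another $\ln t$ — gives
$$\frac{d^{6}J}{da^{6}} = \int_{0}^{1} t^{a} \log{\left(t \right)}^{6} \, dt = \frac{720}{\left(a + 1\right)^{7}},$$
and the integrand here is exactly the target integrand, so $I = \frac{720}{\left(a + 1\right)^{7}}$.

Setting $a = \frac{4}{3}$:
$$I = \frac{1574640}{823543}.$$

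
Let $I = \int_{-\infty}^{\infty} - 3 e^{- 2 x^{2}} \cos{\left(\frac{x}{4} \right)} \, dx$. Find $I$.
$- \frac{3 \sqrt{2} \sqrt{\pi}}{2 e^{\frac{1}{128}}}$

Treat the cosine frequency as a parameter and define $I(b) = \int_{-\infty}^{\infty} - 3 e^{- 2 x^{2}} \cos{\left(b x \right)} \, dx$.

Differentiating under the integral sign,
$$I'(b) = \int_{-\infty}^{\infty} 3 x e^{- 2 x^{2}} \sin{\left(b x \right)} \, dx.$$

Integrate $\int_{-\infty}^{\infty} x \sin(b x)\, e^{- 2 x^{2}}\, dx$ by parts with $u = \sin(b x)$ and $dv = x\, e^{- 2 x^{2}}\, dx$, giving $v = - \frac{e^{- 2 x^{2}}}{4}$. The boundary term vanishes and
$$\int_{-\infty}^{\infty} x \sin(b x)\, e^{- 2 x^{2}}\, dx = \frac{b}{4} \int_{-\infty}^{\infty} \cos(b x)\, e^{- 2 x^{2}}\, dx,$$
so $I'(b) = - \frac{b}{4}\, I(b)$.

This is a separable first-order ODE; solving with the initial condition $I(0) = \int_{-\infty}^{\infty} - 3 e^{- 2 x^{2}}\,dx = - \frac{3 \sqrt{2} \sqrt{\pi}}{2}$ gives
$$I(b) = - \frac{3 \sqrt{2} \sqrt{\pi} e^{- \frac{b^{2}}{8}}}{2}.$$

Setting $b = \frac{1}{4}$:
$$I = - \frac{3 \sqrt{2} \sqrt{\pi}}{2 e^{\frac{1}{128}}}.$$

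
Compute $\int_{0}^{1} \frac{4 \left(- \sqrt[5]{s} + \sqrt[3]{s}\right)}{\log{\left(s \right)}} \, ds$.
$- \log{\left(\frac{6561}{10000} \right)}$

Replace the exponent $\frac{1}{5}$ by a parameter $a$: let $I(a) = \int_{0}^{1} \frac{4 \left(\sqrt[3]{s} - s^{a}\right)}{\log{\left(s \right)}} \, ds$.

Since $\dfrac{\partial}{\partial a}\,s^{a} = s^{a} \ln s$, the $\ln s$ in the denominator cancels and
$$\frac{dI}{da} = \int_{0}^{1} -4 s^{a} \, ds = -4 \left[\frac{s^{a+1}}{a+1}\right]_0^1 = - \frac{4}{a + 1}.$$

Integrating with respect to $a$ gives $I(a) = - \log{\left(\frac{81 \left(a + 1\right)^{4}}{256} \right)} + C$.

At $a = \frac{1}{3}$ the integrand is identically $0$, so $I(\frac{1}{3}) = 0$. The closed form gives $0$, hence $C = 0$.

Setting $a = \frac{1}{5}$:
$$I = - \log{\left(\frac{6561}{10000} \right)}.$$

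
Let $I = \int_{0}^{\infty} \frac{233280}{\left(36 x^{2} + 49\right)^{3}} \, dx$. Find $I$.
$\frac{7290 \pi}{16807}$

Recall the elementary integral
$$J(a) = \int_{0}^{\infty} \frac{5}{a^{2} + x^{2}} \, dx = \frac{5 \pi}{2 a}.$$

Differentiating under the integral sign with respect to $a$,
$$\frac{dJ}{da} = \int_{0}^{\infty} - \frac{10 a}{\left(a^{2} + x^{2}\right)^{2}} \, dx = - \frac{5 \pi}{2 a^{2}},$$
so $\int_{0}^{\infty} \frac{5}{\left(a^{2} + x^{2}\right)^{2}} \, dx = \frac{5 \pi}{4 a^{3}}$.

Repeating — each differentiation of $1/(x^2+a^2)^j$ produces $-2ja/(x^2+a^2)^{j+1}$ — and dividing through by $-2ja$ at each step yields, after $2$ differentiations in total,
$$\int_{0}^{\infty} \frac{5}{\left(a^{2} + x^{2}\right)^{3}} \, dx = \frac{15 \pi}{16 a^{5}}.$$

Setting $a = \frac{7}{6}$:
$$I = \frac{7290 \pi}{16807}.$$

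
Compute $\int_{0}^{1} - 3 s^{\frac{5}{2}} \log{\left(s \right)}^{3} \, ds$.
$\frac{288}{2401}$

Start from the elementary integral
$$J(a) = \int_{0}^{1} - 3 s^{a} \, ds = - \frac{3}{a + 1}.$$

Differentiating under the integral sign brings down a factor of $\ln s$:
$$\frac{dJ}{da} = \int_{0}^{1} - 3 s^{a} \log{\left(s \right)} \, ds = \frac{3}{\left(a + 1\right)^{2}}.$$

Repeating $3$ times in total — each differentiation brings down another $\ln s$ — gives
$$\frac{d^{3}J}{da^{3}} = \int_{0}^{1} - 3 s^{a} \log{\left(s \right)}^{3} \, ds = \frac{18}{\left(a + 1\right)^{4}},$$
and the integrand here is exactly the target integrand, so $I = \frac{18}{\left(a + 1\right)^{4}}$.

Setting $a = \frac{5}{2}$:
$$I = \frac{288}{2401}.$$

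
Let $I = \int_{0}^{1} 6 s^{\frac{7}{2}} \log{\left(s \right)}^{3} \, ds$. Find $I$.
$- \frac{64}{729}$

Begin with the known integral
$$J(a) = \int_{0}^{1} 6 s^{a} \, ds = \frac{6}{a + 1}.$$

Differentiating under the integral sign brings down a factor of $\ln s$:
$$\frac{dJ}{da} = \int_{0}^{1} 6 s^{a} \log{\left(s \right)} \, ds = - \frac{6}{\left(a + 1\right)^{2}}.$$

Repeating $3$ times in total — each differentiation brings down another $\ln s$ — gives
$$\frac{d^{3}J}{da^{3}} = \int_{0}^{1} 6 s^{a} \log{\left(s \right)}^{3} \, ds = - \frac{36}{\left(a + 1\right)^{4}},$$
and the integrand here is exactly the target integrand, so $I = - \frac{36}{\left(a + 1\right)^{4}}$.

Setting $a = \frac{7}{2}$:
$$I = - \frac{64}{729}.$$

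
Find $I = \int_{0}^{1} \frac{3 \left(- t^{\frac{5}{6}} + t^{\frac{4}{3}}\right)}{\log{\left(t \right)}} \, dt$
$\log{\left(\frac{2744}{1331} \right)}$

Consider the one-parameter family: let $I(a) = \int_{0}^{1} \frac{3 \left(- t^{\frac{5}{6}} + t^{a}\right)}{\log{\left(t \right)}} \, dt$.

Since $\dfrac{\partial}{\partial a}\,t^{a} = t^{a} \ln t$, the $\ln t$ in the denominator cancels and
$$\frac{dI}{da} = \int_{0}^{1} 3 t^{a} \, dt = 3 \left[\frac{t^{a+1}}{a+1}\right]_0^1 = \frac{3}{a + 1}.$$

Integrating with respect to $a$ gives $I(a) = \log{\left(\frac{216 \left(a + 1\right)^{3}}{1331} \right)} + C$.

At $a = \frac{5}{6}$ the integrand is identically $0$, so $I(\frac{5}{6}) = 0$. The closed form gives $0$, hence $C = 0$.

Setting $a = \frac{4}{3}$:
$$I = \log{\left(\frac{2744}{1331} \right)}.$$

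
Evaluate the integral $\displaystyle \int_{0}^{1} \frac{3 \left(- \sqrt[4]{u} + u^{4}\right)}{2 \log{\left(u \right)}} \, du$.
$\log{\left(8 \right)}$

Introduce a parameter $a$ in the exponent: let $I(a) = \int_{0}^{1} \frac{3 \left(u^{4} - u^{a}\right)}{2 \log{\left(u \right)}} \, du$.

Since $\dfrac{\partial}{\partial a}\,u^{a} = u^{a} \ln u$, the $\ln u$ in the denominator cancels and
$$\frac{dI}{da} = \int_{0}^{1} - \frac{3}{2} u^{a} \, du = - \frac{3}{2} \left[\frac{u^{a+1}}{a+1}\right]_0^1 = - \frac{3}{2 a + 2}.$$

Integrating with respect to $a$ gives $I(a) = - \frac{3 \log{\left(a + 1 \right)}}{2} + \frac{3 \log{\left(5 \right)}}{2} + C$.

At $a = 4$ the integrand is identically $0$, so $I(4) = 0$. The closed form gives $0$, hence $C = 0$.

Setting $a = \frac{1}{4}$:
$$I = \log{\left(8 \right)}.$$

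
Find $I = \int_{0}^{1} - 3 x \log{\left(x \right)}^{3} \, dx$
$\frac{9}{8}$

Start from the elementary integral
$$J(a) = \int_{0}^{1} - 3 x^{a} \, dx = - \frac{3}{a + 1}.$$

Differentiating under the integral sign brings down a factor of $\ln x$:
$$\frac{dJ}{da} = \int_{0}^{1} - 3 x^{a} \log{\left(x \right)} \, dx = \frac{3}{\left(a + 1\right)^{2}}.$$

Repeating $3$ times in total — each differentiation brings down another $\ln x$ — gives
$$\frac{d^{3}J}{da^{3}} = \int_{0}^{1} - 3 x^{a} \log{\left(x \right)}^{3} \, dx = \frac{18}{\left(a + 1\right)^{4}},$$
and the integrand here is exactly the target integrand, so $I = \frac{18}{\left(a + 1\right)^{4}}$.

Setting $a = 1$:
$$I = \frac{9}{8}.$$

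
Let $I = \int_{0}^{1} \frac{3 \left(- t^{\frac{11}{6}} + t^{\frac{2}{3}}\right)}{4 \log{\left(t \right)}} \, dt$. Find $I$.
$- \frac{3 \log{\left(17 \right)}}{4} + \frac{3 \log{\left(10 \right)}}{4}$

Introduce a parameter $a$ in the exponent: let $I(a) = \int_{0}^{1} \frac{3 \left(- t^{\frac{11}{6}} + t^{a}\right)}{4 \log{\left(t \right)}} \, dt$.

Since $\dfrac{\partial}{\partial a}\,t^{a} = t^{a} \ln t$, the $\ln t$ in the denominator cancels and
$$\frac{dI}{da} = \int_{0}^{1} \frac{3}{4} t^{a} \, dt = \frac{3}{4} \left[\frac{t^{a+1}}{a+1}\right]_0^1 = \frac{3}{4 \left(a + 1\right)}.$$

Integrating with respect to $a$ gives $I(a) = \log{\left(\frac{\sqrt[4]{17} \cdot 6^{\frac{3}{4}} \left(a + 1\right)^{\frac{3}{4}}}{17} \right)} + C$.

At $a = \frac{11}{6}$ the integrand is identically $0$, so $I(\frac{11}{6}) = 0$. The closed form gives $0$, hence $C = 0$.

Setting $a = \frac{2}{3}$:
$$I = - \frac{3 \log{\left(17 \right)}}{4} + \frac{3 \log{\left(10 \right)}}{4}.$$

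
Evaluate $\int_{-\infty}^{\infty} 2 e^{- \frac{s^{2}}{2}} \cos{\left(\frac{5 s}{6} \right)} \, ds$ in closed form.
$\frac{2 \sqrt{2} \sqrt{\pi}}{e^{\frac{25}{72}}}$

Treat the cosine frequency as a parameter and define $I(b) = \int_{-\infty}^{\infty} 2 e^{- \frac{s^{2}}{2}} \cos{\left(b s \right)} \, ds$.

Differentiating under the integral sign,
$$I'(b) = \int_{-\infty}^{\infty} - 2 s e^{- \frac{s^{2}}{2}} \sin{\left(b s \right)} \, ds.$$

Integrate $\int_{-\infty}^{\infty} s \sin(b s)\, e^{- \frac{s^{2}}{2}}\, ds$ by parts with $u = \sin(b s)$ and $dv = s\, e^{- \frac{s^{2}}{2}}\, ds$, giving $v = - e^{- \frac{s^{2}}{2}}$. The boundary term vanishes and
$$\int_{-\infty}^{\infty} s \sin(b s)\, e^{- \frac{s^{2}}{2}}\, ds = b \int_{-\infty}^{\infty} \cos(b s)\, e^{- \frac{s^{2}}{2}}\, ds,$$
so $I'(b) = - b\, I(b)$.

This is a separable first-order ODE; solving with the initial condition $I(0) = \int_{-\infty}^{\infty} 2 e^{- \frac{s^{2}}{2}}\,ds = 2 \sqrt{2} \sqrt{\pi}$ gives
$$I(b) = 2 \sqrt{2} \sqrt{\pi} e^{- \frac{b^{2}}{2}}.$$

Setting $b = \frac{5}{6}$:
$$I = \frac{2 \sqrt{2} \sqrt{\pi}}{e^{\frac{25}{72}}}.$$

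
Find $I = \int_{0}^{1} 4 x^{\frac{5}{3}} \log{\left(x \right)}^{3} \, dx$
$- \frac{243}{512}$

Begin with the known integral
$$J(a) = \int_{0}^{1} 4 x^{a} \, dx = \frac{4}{a + 1}.$$

Differentiating under the integral sign brings down a factor of $\ln x$:
$$\frac{dJ}{da} = \int_{0}^{1} 4 x^{a} \log{\left(x \right)} \, dx = - \frac{4}{\left(a + 1\right)^{2}}.$$

Repeating $3$ times in total — each differentiation brings down another $\ln x$ — gives
$$\frac{d^{3}J}{da^{3}} = \int_{0}^{1} 4 x^{a} \log{\left(x \right)}^{3} \, dx = - \frac{24}{\left(a + 1\right)^{4}},$$
and the integrand here is exactly the target integrand, so $I = - \frac{24}{\left(a + 1\right)^{4}}$.

Setting $a = \frac{5}{3}$:
$$I = - \frac{243}{512}.$$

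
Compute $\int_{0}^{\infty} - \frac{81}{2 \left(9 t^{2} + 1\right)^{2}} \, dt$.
$- \frac{27 \pi}{8}$

Start from the standard arctangent integral
$$J(a) = \int_{0}^{\infty} - \frac{1}{2 \left(a^{2} + t^{2}\right)} \, dt = - \frac{\pi}{4 a}.$$

Differentiating under the integral sign with respect to $a$,
$$\frac{dJ}{da} = \int_{0}^{\infty} \frac{a}{\left(a^{2} + t^{2}\right)^{2}} \, dt = \frac{\pi}{4 a^{2}},$$
so $\int_{0}^{\infty} - \frac{1}{2 \left(a^{2} + t^{2}\right)^{2}} \, dt = - \frac{\pi}{8 a^{3}}$.

Setting $a = \frac{1}{3}$:
$$I = - \frac{27 \pi}{8}.$$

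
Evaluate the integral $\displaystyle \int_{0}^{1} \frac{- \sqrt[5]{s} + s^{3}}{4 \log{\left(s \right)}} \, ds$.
$- \frac{\log{\left(3 \right)}}{4} + \frac{\log{\left(10 \right)}}{4}$

Introduce a parameter $a$ in the exponent: let $I(a) = \int_{0}^{1} \frac{s^{3} - s^{a}}{4 \log{\left(s \right)}} \, ds$.

Since $\dfrac{\partial}{\partial a}\,s^{a} = s^{a} \ln s$, the $\ln s$ in the denominator cancels and
$$\frac{dI}{da} = \int_{0}^{1} - \frac{1}{4} s^{a} \, ds = - \frac{1}{4} \left[\frac{s^{a+1}}{a+1}\right]_0^1 = - \frac{1}{4 a + 4}.$$

Integrating with respect to $a$ gives $I(a) = - \frac{\log{\left(a + 1 \right)}}{4} + \frac{\log{\left(2 \right)}}{2} + C$.

At $a = 3$ the integrand is identically $0$, so $I(3) = 0$. The closed form gives $0$, hence $C = 0$.

Setting $a = \frac{1}{5}$:
$$I = - \frac{\log{\left(3 \right)}}{4} + \frac{\log{\left(10 \right)}}{4}.$$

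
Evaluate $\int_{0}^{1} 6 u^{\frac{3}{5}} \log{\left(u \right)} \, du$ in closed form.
$- \frac{75}{32}$

Start from the elementary integral
$$J(a) = \int_{0}^{1} 6 u^{a} \, du = \frac{6}{a + 1}.$$

Differentiating under the integral sign brings down a factor of $\ln u$:
$$\frac{dJ}{da} = \int_{0}^{1} 6 u^{a} \log{\left(u \right)} \, du = - \frac{6}{\left(a + 1\right)^{2}}.$$

The integral on the left is $I$, so $I = - \frac{6}{\left(a + 1\right)^{2}}$.

Setting $a = \frac{3}{5}$:
$$I = - \frac{75}{32}.$$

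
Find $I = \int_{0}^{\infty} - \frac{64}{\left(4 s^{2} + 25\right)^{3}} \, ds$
$- \frac{6 \pi}{3125}$

Recall the elementary integral
$$J(a) = \int_{0}^{\infty} - \frac{1}{a^{2} + s^{2}} \, ds = - \frac{\pi}{2 a}.$$

Differentiating under the integral sign with respect to $a$,
$$\frac{dJ}{da} = \int_{0}^{\infty} \frac{2 a}{\left(a^{2} + s^{2}\right)^{2}} \, ds = \frac{\pi}{2 a^{2}},$$
so $\int_{0}^{\infty} - \frac{1}{\left(a^{2} + s^{2}\right)^{2}} \, ds = - \frac{\pi}{4 a^{3}}$.

Repeating — each differentiation of $1/(s^2+a^2)^j$ produces $-2ja/(s^2+a^2)^{j+1}$ — and dividing through by $-2ja$ at each step yields, after $2$ differentiations in total,
$$\int_{0}^{\infty} - \frac{1}{\left(a^{2} + s^{2}\right)^{3}} \, ds = - \frac{3 \pi}{16 a^{5}}.$$

Setting $a = \frac{5}{2}$:
$$I = - \frac{6 \pi}{3125}.$$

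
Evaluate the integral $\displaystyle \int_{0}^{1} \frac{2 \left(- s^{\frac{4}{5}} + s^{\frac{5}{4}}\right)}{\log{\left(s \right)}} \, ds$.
$- \log{\left(\frac{16}{25} \right)}$

Replace the exponent $\frac{4}{5}$ by a parameter $a$: let $I(a) = \int_{0}^{1} \frac{2 \left(s^{\frac{5}{4}} - s^{a}\right)}{\log{\left(s \right)}} \, ds$.

Since $\dfrac{\partial}{\partial a}\,s^{a} = s^{a} \ln s$, the $\ln s$ in the denominator cancels and
$$\frac{dI}{da} = \int_{0}^{1} -2 s^{a} \, ds = -2 \left[\frac{s^{a+1}}{a+1}\right]_0^1 = - \frac{2}{a + 1}.$$

Integrating with respect to $a$ gives $I(a) = - \log{\left(\frac{16 \left(a + 1\right)^{2}}{81} \right)} + C$.

At $a = \frac{5}{4}$ the integrand is identically $0$, so $I(\frac{5}{4}) = 0$. The closed form gives $0$, hence $C = 0$.

Setting $a = \frac{4}{5}$:
$$I = - \log{\left(\frac{16}{25} \right)}.$$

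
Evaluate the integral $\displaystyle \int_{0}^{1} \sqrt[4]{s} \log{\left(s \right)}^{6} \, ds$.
$\frac{2359296}{15625}$

Start from the elementary integral
$$J(a) = \int_{0}^{1} s^{a} \, ds = \frac{1}{a + 1}.$$

Differentiating under the integral sign brings down a factor of $\ln s$:
$$\frac{dJ}{da} = \int_{0}^{1} s^{a} \log{\left(s \right)} \, ds = - \frac{1}{\left(a + 1\right)^{2}}.$$

Repeating $6$ times in total — each differentiation brings down another $\ln s$ — gives
$$\frac{d^{6}J}{da^{6}} = \int_{0}^{1} s^{a} \log{\left(s \right)}^{6} \, ds = \frac{720}{\left(a + 1\right)^{7}},$$
and the integrand here is exactly the target integrand, so $I = \frac{720}{\left(a + 1\right)^{7}}$.

Setting $a = \frac{1}{4}$:
$$I = \frac{2359296}{15625}.$$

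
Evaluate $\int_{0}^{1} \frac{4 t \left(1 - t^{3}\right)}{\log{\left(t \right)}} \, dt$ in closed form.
$\log{\left(\frac{16}{625} \right)}$

Consider the one-parameter family: let $I(a) = \int_{0}^{1} \frac{4 \left(t - t^{a}\right)}{\log{\left(t \right)}} \, dt$.

Since $\dfrac{\partial}{\partial a}\,t^{a} = t^{a} \ln t$, the $\ln t$ in the denominator cancels and
$$\frac{dI}{da} = \int_{0}^{1} -4 t^{a} \, dt = -4 \left[\frac{t^{a+1}}{a+1}\right]_0^1 = - \frac{4}{a + 1}.$$

Integrating with respect to $a$ gives $I(a) = \log{\left(\frac{16}{\left(a + 1\right)^{4}} \right)} + C$.

At $a = 1$ the integrand is identically $0$, so $I(1) = 0$. The closed form gives $0$, hence $C = 0$.

Setting $a = 4$:
$$I = \log{\left(\frac{16}{625} \right)}.$$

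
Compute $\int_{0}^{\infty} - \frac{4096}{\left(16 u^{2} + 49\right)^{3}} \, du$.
$- \frac{192 \pi}{16807}$

Recall the elementary integral
$$J(a) = \int_{0}^{\infty} - \frac{1}{a^{2} + u^{2}} \, du = - \frac{\pi}{2 a}.$$

Differentiating under the integral sign with respect to $a$,
$$\frac{dJ}{da} = \int_{0}^{\infty} \frac{2 a}{\left(a^{2} + u^{2}\right)^{2}} \, du = \frac{\pi}{2 a^{2}},$$
so $\int_{0}^{\infty} - \frac{1}{\left(a^{2} + u^{2}\right)^{2}} \, du = - \frac{\pi}{4 a^{3}}$.

Repeating — each differentiation of $1/(u^2+a^2)^j$ produces $-2ja/(u^2+a^2)^{j+1}$ — and dividing through by $-2ja$ at each step yields, after $2$ differentiations in total,
$$\int_{0}^{\infty} - \frac{1}{\left(a^{2} + u^{2}\right)^{3}} \, du = - \frac{3 \pi}{16 a^{5}}.$$

Setting $a = \frac{7}{4}$:
$$I = - \frac{192 \pi}{16807}.$$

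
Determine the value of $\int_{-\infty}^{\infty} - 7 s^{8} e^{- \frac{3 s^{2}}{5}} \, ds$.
$- \frac{153125 \sqrt{15} \sqrt{\pi}}{1296}$

Begin with the known integral
$$J(a) = \int_{-\infty}^{\infty} - 7 e^{- a s^{2}} \, ds = - \frac{7 \sqrt{\pi}}{\sqrt{a}}.$$

Differentiating under the integral sign brings down a factor of $(-s^2)$:
$$\frac{dJ}{da} = \int_{-\infty}^{\infty} 7 s^{2} e^{- a s^{2}} \, ds = \frac{7 \sqrt{\pi}}{2 a^{\frac{3}{2}}}.$$

Repeating $4$ times in total — each differentiation brings down another $(-s^2)$ — gives
$$\frac{d^{4}J}{da^{4}} = \int_{-\infty}^{\infty} - 7 s^{8} e^{- a s^{2}} \, ds = - \frac{735 \sqrt{\pi}}{16 a^{\frac{9}{2}}},$$
and the integrand here is exactly the target integrand, so $I = - \frac{735 \sqrt{\pi}}{16 a^{\frac{9}{2}}}$.

Setting $a = \frac{3}{5}$:
$$I = - \frac{153125 \sqrt{15} \sqrt{\pi}}{1296}.$$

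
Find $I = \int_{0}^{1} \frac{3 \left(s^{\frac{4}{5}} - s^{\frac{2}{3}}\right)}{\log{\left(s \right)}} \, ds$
$\log{\left(\frac{19683}{15625} \right)}$

Consider the one-parameter family: let $I(a) = \int_{0}^{1} \frac{3 \left(- s^{\frac{2}{3}} + s^{a}\right)}{\log{\left(s \right)}} \, ds$.

Since $\dfrac{\partial}{\partial a}\,s^{a} = s^{a} \ln s$, the $\ln s$ in the denominator cancels and
$$\frac{dI}{da} = \int_{0}^{1} 3 s^{a} \, ds = 3 \left[\frac{s^{a+1}}{a+1}\right]_0^1 = \frac{3}{a + 1}.$$

Integrating with respect to $a$ gives $I(a) = \log{\left(\frac{27 \left(a + 1\right)^{3}}{125} \right)} + C$.

At $a = \frac{2}{3}$ the integrand is identically $0$, so $I(\frac{2}{3}) = 0$. The closed form gives $0$, hence $C = 0$.

Setting $a = \frac{4}{5}$:
$$I = \log{\left(\frac{19683}{15625} \right)}.$$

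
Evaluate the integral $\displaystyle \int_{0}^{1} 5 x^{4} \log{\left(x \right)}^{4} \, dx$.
$\frac{24}{625}$

Begin with the known integral
$$J(a) = \int_{0}^{1} 5 x^{a} \, dx = \frac{5}{a + 1}.$$

Differentiating under the integral sign brings down a factor of $\ln x$:
$$\frac{dJ}{da} = \int_{0}^{1} 5 x^{a} \log{\left(x \right)} \, dx = - \frac{5}{\left(a + 1\right)^{2}}.$$

Repeating $4$ times in total — each differentiation brings down another $\ln x$ — gives
$$\frac{d^{4}J}{da^{4}} = \int_{0}^{1} 5 x^{a} \log{\left(x \right)}^{4} \, dx = \frac{120}{\left(a + 1\right)^{5}},$$
and the integrand here is exactly the target integrand, so $I = \frac{120}{\left(a + 1\right)^{5}}$.

Setting $a = 4$:
$$I = \frac{24}{625}.$$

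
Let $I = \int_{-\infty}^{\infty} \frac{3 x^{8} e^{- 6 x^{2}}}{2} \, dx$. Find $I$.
$\frac{35 \sqrt{6} \sqrt{\pi}}{27648}$

Consider the simpler parametrised integral
$$J(a) = \int_{-\infty}^{\infty} \frac{3 e^{- a x^{2}}}{2} \, dx = \frac{3 \sqrt{\pi}}{2 \sqrt{a}}.$$

Differentiating under the integral sign brings down a factor of $(-x^2)$:
$$\frac{dJ}{da} = \int_{-\infty}^{\infty} - \frac{3 x^{2} e^{- a x^{2}}}{2} \, dx = - \frac{3 \sqrt{\pi}}{4 a^{\frac{3}{2}}}.$$

Repeating $4$ times in total — each differentiation brings down another $(-x^2)$ — gives
$$\frac{d^{4}J}{da^{4}} = \int_{-\infty}^{\infty} \frac{3 x^{8} e^{- a x^{2}}}{2} \, dx = \frac{315 \sqrt{\pi}}{32 a^{\frac{9}{2}}},$$
and the integrand here is exactly the target integrand, so $I = \frac{315 \sqrt{\pi}}{32 a^{\frac{9}{2}}}$.

Setting $a = 6$:
$$I = \frac{35 \sqrt{6} \sqrt{\pi}}{27648}.$$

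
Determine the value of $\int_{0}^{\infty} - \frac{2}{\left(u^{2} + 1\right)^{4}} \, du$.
$- \frac{5 \pi}{16}$

Recall the elementary integral
$$J(a) = \int_{0}^{\infty} - \frac{2}{a^{2} + u^{2}} \, du = - \frac{\pi}{a}.$$

Differentiating under the integral sign with respect to $a$,
$$\frac{dJ}{da} = \int_{0}^{\infty} \frac{4 a}{\left(a^{2} + u^{2}\right)^{2}} \, du = \frac{\pi}{a^{2}},$$
so $\int_{0}^{\infty} - \frac{2}{\left(a^{2} + u^{2}\right)^{2}} \, du = - \frac{\pi}{2 a^{3}}$.

Repeating — each differentiation of $1/(u^2+a^2)^j$ produces $-2ja/(u^2+a^2)^{j+1}$ — and dividing through by $-2ja$ at each step yields, after $3$ differentiations in total,
$$\int_{0}^{\infty} - \frac{2}{\left(a^{2} + u^{2}\right)^{4}} \, du = - \frac{5 \pi}{16 a^{7}}.$$

Setting $a = 1$:
$$I = - \frac{5 \pi}{16}.$$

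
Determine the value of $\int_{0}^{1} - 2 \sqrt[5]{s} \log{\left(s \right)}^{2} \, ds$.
$- \frac{125}{54}$

Start from the elementary integral
$$J(a) = \int_{0}^{1} - 2 s^{a} \, ds = - \frac{2}{a + 1}.$$

Differentiating under the integral sign brings down a factor of $\ln s$:
$$\frac{dJ}{da} = \int_{0}^{1} - 2 s^{a} \log{\left(s \right)} \, ds = \frac{2}{\left(a + 1\right)^{2}}.$$

Repeating twice in total — each differentiation brings down another $\ln s$ — gives
$$\frac{d^{2}J}{da^{2}} = \int_{0}^{1} - 2 s^{a} \log{\left(s \right)}^{2} \, ds = - \frac{4}{\left(a + 1\right)^{3}},$$
and the integrand here is exactly the target integrand, so $I = - \frac{4}{\left(a + 1\right)^{3}}$.

Setting $a = \frac{1}{5}$:
$$I = - \frac{125}{54}.$$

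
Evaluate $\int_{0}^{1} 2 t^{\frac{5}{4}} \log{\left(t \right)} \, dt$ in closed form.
$- \frac{32}{81}$

Consider the simpler parametrised integral
$$J(a) = \int_{0}^{1} 2 t^{a} \, dt = \frac{2}{a + 1}.$$

Differentiating under the integral sign brings down a factor of $\ln t$:
$$\frac{dJ}{da} = \int_{0}^{1} 2 t^{a} \log{\left(t \right)} \, dt = - \frac{2}{\left(a + 1\right)^{2}}.$$

The integral on the left is $I$, so $I = - \frac{2}{\left(a + 1\right)^{2}}$.

Setting $a = \frac{5}{4}$:
$$I = - \frac{32}{81}.$$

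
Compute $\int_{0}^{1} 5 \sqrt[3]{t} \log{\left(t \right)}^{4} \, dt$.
$\frac{3645}{128}$

Begin with the known integral
$$J(a) = \int_{0}^{1} 5 t^{a} \, dt = \frac{5}{a + 1}.$$

Differentiating under the integral sign brings down a factor of $\ln t$:
$$\frac{dJ}{da} = \int_{0}^{1} 5 t^{a} \log{\left(t \right)} \, dt = - \frac{5}{\left(a + 1\right)^{2}}.$$

Repeating $4$ times in total — each differentiation brings down another $\ln t$ — gives
$$\frac{d^{4}J}{da^{4}} = \int_{0}^{1} 5 t^{a} \log{\left(t \right)}^{4} \, dt = \frac{120}{\left(a + 1\right)^{5}},$$
and the integrand here is exactly the target integrand, so $I = \frac{120}{\left(a + 1\right)^{5}}$.

Setting $a = \frac{1}{3}$:
$$I = \frac{3645}{128}.$$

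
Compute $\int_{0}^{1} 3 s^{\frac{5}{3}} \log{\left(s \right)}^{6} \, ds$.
$\frac{295245}{131072}$

Consider the simpler parametrised integral
$$J(a) = \int_{0}^{1} 3 s^{a} \, ds = \frac{3}{a + 1}.$$

Differentiating under the integral sign brings down a factor of $\ln s$:
$$\frac{dJ}{da} = \int_{0}^{1} 3 s^{a} \log{\left(s \right)} \, ds = - \frac{3}{\left(a + 1\right)^{2}}.$$

Repeating $6$ times in total — each differentiation brings down another $\ln s$ — gives
$$\frac{d^{6}J}{da^{6}} = \int_{0}^{1} 3 s^{a} \log{\left(s \right)}^{6} \, ds = \frac{2160}{\left(a + 1\right)^{7}},$$
and the integrand here is exactly the target integrand, so $I = \frac{2160}{\left(a + 1\right)^{7}}$.

Setting $a = \frac{5}{3}$:
$$I = \frac{295245}{131072}.$$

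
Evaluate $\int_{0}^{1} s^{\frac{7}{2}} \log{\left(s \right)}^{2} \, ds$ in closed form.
$\frac{16}{729}$

Consider the simpler parametrised integral
$$J(a) = \int_{0}^{1} s^{a} \, ds = \frac{1}{a + 1}.$$

Differentiating under the integral sign brings down a factor of $\ln s$:
$$\frac{dJ}{da} = \int_{0}^{1} s^{a} \log{\left(s \right)} \, ds = - \frac{1}{\left(a + 1\right)^{2}}.$$

Repeating twice in total — each differentiation brings down another $\ln s$ — gives
$$\frac{d^{2}J}{da^{2}} = \int_{0}^{1} s^{a} \log{\left(s \right)}^{2} \, ds = \frac{2}{\left(a + 1\right)^{3}},$$
and the integrand here is exactly the target integrand, so $I = \frac{2}{\left(a + 1\right)^{3}}$.

Setting $a = \frac{7}{2}$:
$$I = \frac{16}{729}.$$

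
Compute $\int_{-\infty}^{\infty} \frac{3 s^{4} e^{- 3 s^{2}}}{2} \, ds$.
$\frac{\sqrt{3} \sqrt{\pi}}{24}$

Begin with the known integral
$$J(a) = \int_{-\infty}^{\infty} \frac{3 e^{- a s^{2}}}{2} \, ds = \frac{3 \sqrt{\pi}}{2 \sqrt{a}}.$$

Differentiating under the integral sign brings down a factor of $(-s^2)$:
$$\frac{dJ}{da} = \int_{-\infty}^{\infty} - \frac{3 s^{2} e^{- a s^{2}}}{2} \, ds = - \frac{3 \sqrt{\pi}}{4 a^{\frac{3}{2}}}.$$

Repeating twice in total — each differentiation brings down another $(-s^2)$ — gives
$$\frac{d^{2}J}{da^{2}} = \int_{-\infty}^{\infty} \frac{3 s^{4} e^{- a s^{2}}}{2} \, ds = \frac{9 \sqrt{\pi}}{8 a^{\frac{5}{2}}},$$
and the integrand here is exactly the target integrand, so $I = \frac{9 \sqrt{\pi}}{8 a^{\frac{5}{2}}}$.

Setting $a = 3$:
$$I = \frac{\sqrt{3} \sqrt{\pi}}{24}.$$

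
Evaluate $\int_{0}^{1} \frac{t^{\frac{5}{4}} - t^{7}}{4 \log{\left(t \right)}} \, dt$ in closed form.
$- \frac{5 \log{\left(2 \right)}}{4} + \frac{\log{\left(3 \right)}}{2}$

Introduce a parameter $a$ in the exponent: let $I(a) = \int_{0}^{1} \frac{- t^{7} + t^{a}}{4 \log{\left(t \right)}} \, dt$.

Since $\dfrac{\partial}{\partial a}\,t^{a} = t^{a} \ln t$, the $\ln t$ in the denominator cancels and
$$\frac{dI}{da} = \int_{0}^{1} \frac{1}{4} t^{a} \, dt = \frac{1}{4} \left[\frac{t^{a+1}}{a+1}\right]_0^1 = \frac{1}{4 \left(a + 1\right)}.$$

Integrating with respect to $a$ gives $I(a) = \frac{\log{\left(a + 1 \right)}}{4} - \frac{3 \log{\left(2 \right)}}{4} + C$.

At $a = 7$ the integrand is identically $0$, so $I(7) = 0$. The closed form gives $0$, hence $C = 0$.

Setting $a = \frac{5}{4}$:
$$I = - \frac{5 \log{\left(2 \right)}}{4} + \frac{\log{\left(3 \right)}}{2}.$$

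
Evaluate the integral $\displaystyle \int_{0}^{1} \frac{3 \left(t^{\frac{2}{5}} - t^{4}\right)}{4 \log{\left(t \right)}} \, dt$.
$- \frac{3 \log{\left(5 \right)}}{2} + \frac{3 \log{\left(7 \right)}}{4}$

Consider the one-parameter family: let $I(a) = \int_{0}^{1} \frac{3 \left(- t^{4} + t^{a}\right)}{4 \log{\left(t \right)}} \, dt$.

Since $\dfrac{\partial}{\partial a}\,t^{a} = t^{a} \ln t$, the $\ln t$ in the denominator cancels and
$$\frac{dI}{da} = \int_{0}^{1} \frac{3}{4} t^{a} \, dt = \frac{3}{4} \left[\frac{t^{a+1}}{a+1}\right]_0^1 = \frac{3}{4 \left(a + 1\right)}.$$

Integrating with respect to $a$ gives $I(a) = \frac{3 \log{\left(a + 1 \right)}}{4} - \frac{3 \log{\left(5 \right)}}{4} + C$.

At $a = 4$ the integrand is identically $0$, so $I(4) = 0$. The closed form gives $0$, hence $C = 0$.

Setting $a = \frac{2}{5}$:
$$I = - \frac{3 \log{\left(5 \right)}}{2} + \frac{3 \log{\left(7 \right)}}{4}.$$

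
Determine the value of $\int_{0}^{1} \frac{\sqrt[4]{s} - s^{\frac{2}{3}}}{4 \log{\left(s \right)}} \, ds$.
$- \frac{\log{\left(2 \right)}}{2} + \frac{\log{\left(3 \right)}}{4}$

Replace the exponent $\frac{2}{3}$ by a parameter $a$: let $I(a) = \int_{0}^{1} \frac{\sqrt[4]{s} - s^{a}}{4 \log{\left(s \right)}} \, ds$.

Since $\dfrac{\partial}{\partial a}\,s^{a} = s^{a} \ln s$, the $\ln s$ in the denominator cancels and
$$\frac{dI}{da} = \int_{0}^{1} - \frac{1}{4} s^{a} \, ds = - \frac{1}{4} \left[\frac{s^{a+1}}{a+1}\right]_0^1 = - \frac{1}{4 a + 4}.$$

Integrating with respect to $a$ gives $I(a) = - \frac{\log{\left(a + 1 \right)}}{4} - \frac{\log{\left(2 \right)}}{2} + \frac{\log{\left(5 \right)}}{4} + C$.

At $a = \frac{1}{4}$ the integrand is identically $0$, so $I(\frac{1}{4}) = 0$. The closed form gives $0$, hence $C = 0$.

Setting $a = \frac{2}{3}$:
$$I = - \frac{\log{\left(2 \right)}}{2} + \frac{\log{\left(3 \right)}}{4}.$$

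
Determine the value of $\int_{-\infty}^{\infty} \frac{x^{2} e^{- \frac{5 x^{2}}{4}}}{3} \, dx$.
$\frac{4 \sqrt{5} \sqrt{\pi}}{75}$

Begin with the known integral
$$J(a) = \int_{-\infty}^{\infty} \frac{e^{- a x^{2}}}{3} \, dx = \frac{\sqrt{\pi}}{3 \sqrt{a}}.$$

Differentiating under the integral sign brings down a factor of $(-x^2)$:
$$\frac{dJ}{da} = \int_{-\infty}^{\infty} - \frac{x^{2} e^{- a x^{2}}}{3} \, dx = - \frac{\sqrt{\pi}}{6 a^{\frac{3}{2}}}.$$

The integral on the left is $-I$, so $I = \frac{\sqrt{\pi}}{6 a^{\frac{3}{2}}}$.

Setting $a = \frac{5}{4}$:
$$I = \frac{4 \sqrt{5} \sqrt{\pi}}{75}.$$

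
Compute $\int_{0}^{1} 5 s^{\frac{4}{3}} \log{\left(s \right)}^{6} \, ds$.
$\frac{7873200}{823543}$

Consider the simpler parametrised integral
$$J(a) = \int_{0}^{1} 5 s^{a} \, ds = \frac{5}{a + 1}.$$

Differentiating under the integral sign brings down a factor of $\ln s$:
$$\frac{dJ}{da} = \int_{0}^{1} 5 s^{a} \log{\left(s \right)} \, ds = - \frac{5}{\left(a + 1\right)^{2}}.$$

Repeating $6$ times in total — each differentiation brings down another $\ln s$ — gives
$$\frac{d^{6}J}{da^{6}} = \int_{0}^{1} 5 s^{a} \log{\left(s \right)}^{6} \, ds = \frac{3600}{\left(a + 1\right)^{7}},$$
and the integrand here is exactly the target integrand, so $I = \frac{3600}{\left(a + 1\right)^{7}}$.

Setting $a = \frac{4}{3}$:
$$I = \frac{7873200}{823543}.$$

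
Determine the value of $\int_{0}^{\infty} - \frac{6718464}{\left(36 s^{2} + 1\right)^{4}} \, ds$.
$- 174960 \pi$

Start from the standard arctangent integral
$$J(a) = \int_{0}^{\infty} - \frac{4}{a^{2} + s^{2}} \, ds = - \frac{2 \pi}{a}.$$

Differentiating under the integral sign with respect to $a$,
$$\frac{dJ}{da} = \int_{0}^{\infty} \frac{8 a}{\left(a^{2} + s^{2}\right)^{2}} \, ds = \frac{2 \pi}{a^{2}},$$
so $\int_{0}^{\infty} - \frac{4}{\left(a^{2} + s^{2}\right)^{2}} \, ds = - \frac{\pi}{a^{3}}$.

Repeating — each differentiation of $1/(s^2+a^2)^j$ produces $-2ja/(s^2+a^2)^{j+1}$ — and dividing through by $-2ja$ at each step yields, after $3$ differentiations in total,
$$\int_{0}^{\infty} - \frac{4}{\left(a^{2} + s^{2}\right)^{4}} \, ds = - \frac{5 \pi}{8 a^{7}}.$$

Setting $a = \frac{1}{6}$:
$$I = - 174960 \pi.$$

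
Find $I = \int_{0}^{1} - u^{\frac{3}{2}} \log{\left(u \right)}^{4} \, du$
$- \frac{768}{3125}$

Start from the elementary integral
$$J(a) = \int_{0}^{1} - u^{a} \, du = - \frac{1}{a + 1}.$$

Differentiating under the integral sign brings down a factor of $\ln u$:
$$\frac{dJ}{da} = \int_{0}^{1} - u^{a} \log{\left(u \right)} \, du = \frac{1}{\left(a + 1\right)^{2}}.$$

Repeating $4$ times in total — each differentiation brings down another $\ln u$ — gives
$$\frac{d^{4}J}{da^{4}} = \int_{0}^{1} - u^{a} \log{\left(u \right)}^{4} \, du = - \frac{24}{\left(a + 1\right)^{5}},$$
and the integrand here is exactly the target integrand, so $I = - \frac{24}{\left(a + 1\right)^{5}}$.

Setting $a = \frac{3}{2}$:
$$I = - \frac{768}{3125}.$$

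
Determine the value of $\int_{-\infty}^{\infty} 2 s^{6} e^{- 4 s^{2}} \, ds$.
$\frac{15 \sqrt{\pi}}{512}$

Begin with the known integral
$$J(a) = \int_{-\infty}^{\infty} 2 e^{- a s^{2}} \, ds = \frac{2 \sqrt{\pi}}{\sqrt{a}}.$$

Differentiating under the integral sign brings down a factor of $(-s^2)$:
$$\frac{dJ}{da} = \int_{-\infty}^{\infty} - 2 s^{2} e^{- a s^{2}} \, ds = - \frac{\sqrt{\pi}}{a^{\frac{3}{2}}}.$$

Repeating $3$ times in total — each differentiation brings down another $(-s^2)$ — gives
$$\frac{d^{3}J}{da^{3}} = \int_{-\infty}^{\infty} - 2 s^{6} e^{- a s^{2}} \, ds = - \frac{15 \sqrt{\pi}}{4 a^{\frac{7}{2}}},$$
and the integrand here is $(-1)^{3}$ times the target integrand, so $I = (-1)^{3}\,\frac{d^{3}J}{da^{3}} = \frac{15 \sqrt{\pi}}{4 a^{\frac{7}{2}}}$.

Setting $a = 4$:
$$I = \frac{15 \sqrt{\pi}}{512}.$$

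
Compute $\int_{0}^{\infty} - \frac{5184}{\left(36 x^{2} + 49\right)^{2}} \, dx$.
$- \frac{216 \pi}{343}$

Begin with the known result
$$J(a) = \int_{0}^{\infty} - \frac{4}{a^{2} + x^{2}} \, dx = - \frac{2 \pi}{a}.$$

Differentiating under the integral sign with respect to $a$,
$$\frac{dJ}{da} = \int_{0}^{\infty} \frac{8 a}{\left(a^{2} + x^{2}\right)^{2}} \, dx = \frac{2 \pi}{a^{2}},$$
so $\int_{0}^{\infty} - \frac{4}{\left(a^{2} + x^{2}\right)^{2}} \, dx = - \frac{\pi}{a^{3}}$.

Setting $a = \frac{7}{6}$:
$$I = - \frac{216 \pi}{343}.$$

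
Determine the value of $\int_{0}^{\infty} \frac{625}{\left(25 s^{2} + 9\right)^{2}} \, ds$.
$\frac{125 \pi}{108}$

Begin with the known result
$$J(a) = \int_{0}^{\infty} \frac{1}{a^{2} + s^{2}} \, ds = \frac{\pi}{2 a}.$$

Differentiating under the integral sign with respect to $a$,
$$\frac{dJ}{da} = \int_{0}^{\infty} - \frac{2 a}{\left(a^{2} + s^{2}\right)^{2}} \, ds = - \frac{\pi}{2 a^{2}},$$
so $\int_{0}^{\infty} \frac{1}{\left(a^{2} + s^{2}\right)^{2}} \, ds = \frac{\pi}{4 a^{3}}$.

Setting $a = \frac{3}{5}$:
$$I = \frac{125 \pi}{108}.$$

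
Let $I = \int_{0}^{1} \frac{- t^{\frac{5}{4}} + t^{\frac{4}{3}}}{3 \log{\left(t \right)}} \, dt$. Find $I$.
$\log{\left(\frac{\sqrt[3]{28}}{3} \right)}$

Replace the exponent $\frac{5}{4}$ by a parameter $a$: let $I(a) = \int_{0}^{1} \frac{t^{\frac{4}{3}} - t^{a}}{3 \log{\left(t \right)}} \, dt$.

Since $\dfrac{\partial}{\partial a}\,t^{a} = t^{a} \ln t$, the $\ln t$ in the denominator cancels and
$$\frac{dI}{da} = \int_{0}^{1} - \frac{1}{3} t^{a} \, dt = - \frac{1}{3} \left[\frac{t^{a+1}}{a+1}\right]_0^1 = - \frac{1}{3 a + 3}.$$

Integrating with respect to $a$ gives $I(a) = - \frac{\log{\left(a + 1 \right)}}{3} - \frac{\log{\left(3 \right)}}{3} + \frac{\log{\left(7 \right)}}{3} + C$.

At $a = \frac{4}{3}$ the integrand is identically $0$, so $I(\frac{4}{3}) = 0$. The closed form gives $0$, hence $C = 0$.

Setting $a = \frac{5}{4}$:
$$I = \log{\left(\frac{\sqrt[3]{28}}{3} \right)}.$$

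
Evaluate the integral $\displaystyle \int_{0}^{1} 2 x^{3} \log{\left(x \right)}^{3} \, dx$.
$- \frac{3}{64}$

Begin with the known integral
$$J(a) = \int_{0}^{1} 2 x^{a} \, dx = \frac{2}{a + 1}.$$

Differentiating under the integral sign brings down a factor of $\ln x$:
$$\frac{dJ}{da} = \int_{0}^{1} 2 x^{a} \log{\left(x \right)} \, dx = - \frac{2}{\left(a + 1\right)^{2}}.$$

Repeating $3$ times in total — each differentiation brings down another $\ln x$ — gives
$$\frac{d^{3}J}{da^{3}} = \int_{0}^{1} 2 x^{a} \log{\left(x \right)}^{3} \, dx = - \frac{12}{\left(a + 1\right)^{4}},$$
and the integrand here is exactly the target integrand, so $I = - \frac{12}{\left(a + 1\right)^{4}}$.

Setting $a = 3$:
$$I = - \frac{3}{64}.$$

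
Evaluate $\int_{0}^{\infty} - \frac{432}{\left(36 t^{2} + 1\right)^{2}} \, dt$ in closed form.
$- 18 \pi$

Recall the elementary integral
$$J(a) = \int_{0}^{\infty} - \frac{1}{3 \left(a^{2} + t^{2}\right)} \, dt = - \frac{\pi}{6 a}.$$

Differentiating under the integral sign with respect to $a$,
$$\frac{dJ}{da} = \int_{0}^{\infty} \frac{2 a}{3 \left(a^{2} + t^{2}\right)^{2}} \, dt = \frac{\pi}{6 a^{2}},$$
so $\int_{0}^{\infty} - \frac{1}{3 \left(a^{2} + t^{2}\right)^{2}} \, dt = - \frac{\pi}{12 a^{3}}$.

Setting $a = \frac{1}{6}$:
$$I = - 18 \pi.$$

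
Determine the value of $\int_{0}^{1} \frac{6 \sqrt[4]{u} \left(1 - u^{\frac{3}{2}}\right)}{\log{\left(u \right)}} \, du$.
$\log{\left(\frac{15625}{1771561} \right)}$

Replace the exponent $\frac{1}{4}$ by a parameter $a$: let $I(a) = \int_{0}^{1} \frac{6 \left(- u^{\frac{7}{4}} + u^{a}\right)}{\log{\left(u \right)}} \, du$.

Since $\dfrac{\partial}{\partial a}\,u^{a} = u^{a} \ln u$, the $\ln u$ in the denominator cancels and
$$\frac{dI}{da} = \int_{0}^{1} 6 u^{a} \, du = 6 \left[\frac{u^{a+1}}{a+1}\right]_0^1 = \frac{6}{a + 1}.$$

Integrating with respect to $a$ gives $I(a) = \log{\left(\frac{4096 \left(a + 1\right)^{6}}{1771561} \right)} + C$.

At $a = \frac{7}{4}$ the integrand is identically $0$, so $I(\frac{7}{4}) = 0$. The closed form gives $0$, hence $C = 0$.

Setting $a = \frac{1}{4}$:
$$I = \log{\left(\frac{15625}{1771561} \right)}.$$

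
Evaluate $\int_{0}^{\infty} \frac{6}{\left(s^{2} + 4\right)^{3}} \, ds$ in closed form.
$\frac{9 \pi}{256}$

Recall the elementary integral
$$J(a) = \int_{0}^{\infty} \frac{6}{a^{2} + s^{2}} \, ds = \frac{3 \pi}{a}.$$

Differentiating under the integral sign with respect to $a$,
$$\frac{dJ}{da} = \int_{0}^{\infty} - \frac{12 a}{\left(a^{2} + s^{2}\right)^{2}} \, ds = - \frac{3 \pi}{a^{2}},$$
so $\int_{0}^{\infty} \frac{6}{\left(a^{2} + s^{2}\right)^{2}} \, ds = \frac{3 \pi}{2 a^{3}}$.

Repeating — each differentiation of $1/(s^2+a^2)^j$ produces $-2ja/(s^2+a^2)^{j+1}$ — and dividing through by $-2ja$ at each step yields, after $2$ differentiations in total,
$$\int_{0}^{\infty} \frac{6}{\left(a^{2} + s^{2}\right)^{3}} \, ds = \frac{9 \pi}{8 a^{5}}.$$

Setting $a = 2$:
$$I = \frac{9 \pi}{256}.$$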